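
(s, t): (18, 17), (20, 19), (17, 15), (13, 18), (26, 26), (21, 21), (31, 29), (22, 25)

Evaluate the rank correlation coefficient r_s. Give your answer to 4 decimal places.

0.9286

Rank s: 3, 4, 2, 1, 7, 5, 8, 6
Rank t: 2, 4, 1, 3, 7, 5, 8, 6
d = rank(s) − rank(t): 1, 0, 1, -2, 0, 0, 0, 0; Σd² = 6
ρ = 1 − 6Σd² / [n(n²−1)] = 1 − 6×6 / (8×63) = 1 − 36/504 ≈ 0.9286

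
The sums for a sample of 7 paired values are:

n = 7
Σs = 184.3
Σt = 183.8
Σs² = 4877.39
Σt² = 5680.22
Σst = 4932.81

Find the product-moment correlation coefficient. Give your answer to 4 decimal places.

r = (nΣst − ΣsΣt) / √[(nΣs² − (Σs)²)(nΣt² − (Σt)²)]
Numerator: 7×4932.81 − 184.3×183.8 = 655.33
Denominator: √[(34141.73 − 33966.49)(39761.54 − 33782.44)] = √[175.24 × 5979.1] = 1023.6100
r = 655.33 / 1023.6100 ≈ 0.6402

0.6402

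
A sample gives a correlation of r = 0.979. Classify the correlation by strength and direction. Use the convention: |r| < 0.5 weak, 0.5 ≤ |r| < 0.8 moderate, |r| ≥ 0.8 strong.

r = 0.979 > 0 so the relationship is positive.
|r| = 0.979, which falls in the strong range.

strong positive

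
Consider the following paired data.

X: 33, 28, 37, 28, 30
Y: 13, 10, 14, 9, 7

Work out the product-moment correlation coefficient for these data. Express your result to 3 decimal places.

n = 5, ΣX = 156, ΣY = 53, ΣX² = 4926, ΣY² = 595, ΣXY = 1689
nΣXY − ΣXΣY = 8445 − 8268 = 177
nΣX² − (ΣX)² = 24630 − 24336 = 294; nΣY² − (ΣY)² = 2975 − 2809 = 166
r = 177 / √(294 × 166) = 177 / 220.9163 ≈ 0.801

0.801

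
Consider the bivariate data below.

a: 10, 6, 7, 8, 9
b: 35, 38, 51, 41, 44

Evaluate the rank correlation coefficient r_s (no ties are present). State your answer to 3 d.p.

Rank a: 5, 1, 2, 3, 4
Rank b: 1, 2, 5, 3, 4
d = rank(a) − rank(b): 4, -1, -3, 0, 0; Σd² = 26
ρ = 1 − 6Σd² / [n(n²−1)] = 1 − 6×26 / (5×24) = 1 − 156/120 ≈ -0.300

-0.300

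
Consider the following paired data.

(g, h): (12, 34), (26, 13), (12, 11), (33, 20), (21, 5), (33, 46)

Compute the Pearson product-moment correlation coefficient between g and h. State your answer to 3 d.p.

0.290

n = 6, Σg = 137, Σh = 129, Σg² = 3583, Σh² = 3987, Σgh = 3161
nΣgh − ΣgΣh = 18966 − 17673 = 1293
nΣg² − (Σg)² = 21498 − 18769 = 2729; nΣh² − (Σh)² = 23922 − 16641 = 7281
r = 1293 / √(2729 × 7281) = 1293 / 4457.5609 ≈ 0.290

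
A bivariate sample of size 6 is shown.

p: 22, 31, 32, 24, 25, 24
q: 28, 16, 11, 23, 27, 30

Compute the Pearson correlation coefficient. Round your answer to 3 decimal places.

n = 6, Σp = 158, Σq = 135, Σp² = 4246, Σq² = 3319, Σpq = 3411
nΣpq − ΣpΣq = 20466 − 21330 = -864
nΣp² − (Σp)² = 25476 − 24964 = 512; nΣq² − (Σq)² = 19914 − 18225 = 1689
r = -864 / √(512 × 1689) = -864 / 929.9290 ≈ -0.929

-0.929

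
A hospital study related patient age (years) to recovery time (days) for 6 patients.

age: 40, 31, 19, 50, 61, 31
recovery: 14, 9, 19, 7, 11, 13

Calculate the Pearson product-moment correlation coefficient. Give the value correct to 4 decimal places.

n = 6, Σx = 232, Σy = 73, Σx² = 10104, Σy² = 977, Σxy = 2624
nΣxy − ΣxΣy = 15744 − 16936 = -1192
nΣx² − (Σx)² = 60624 − 53824 = 6800; nΣy² − (Σy)² = 5862 − 5329 = 533
r = -1192 / √(6800 × 533) = -1192 / 1903.7857 ≈ -0.6261

-0.6261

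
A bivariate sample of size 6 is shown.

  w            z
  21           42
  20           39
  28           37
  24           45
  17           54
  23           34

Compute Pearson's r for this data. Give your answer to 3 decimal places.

-0.644

n = 6, Σw = 133, Σz = 251, Σw² = 3019, Σz² = 10751, Σwz = 5478
nΣwz − ΣwΣz = 32868 − 33383 = -515
nΣw² − (Σw)² = 18114 − 17689 = 425; nΣz² − (Σz)² = 64506 − 63001 = 1505
r = -515 / √(425 × 1505) = -515 / 799.7656 ≈ -0.644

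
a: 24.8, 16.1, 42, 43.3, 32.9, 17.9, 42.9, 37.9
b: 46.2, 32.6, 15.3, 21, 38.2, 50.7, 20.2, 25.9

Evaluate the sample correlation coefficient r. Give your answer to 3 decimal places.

n = 8, Σa = 257.8, Σb = 250.1, Σa² = 9192.78, Σb² = 8980.87, Σab = 7235.02
nΣab − ΣaΣb = 57880.16 − 64475.78 = -6595.62
nΣa² − (Σa)² = 73542.24 − 66460.84 = 7081.4; nΣb² − (Σb)² = 71846.96 − 62550.01 = 9296.95
r = -6595.62 / √(7081.4 × 9296.95) = -6595.62 / 8113.9030 ≈ -0.813

-0.813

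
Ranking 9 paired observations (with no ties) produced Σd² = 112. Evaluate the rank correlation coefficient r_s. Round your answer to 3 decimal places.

ρ = 1 − 6Σd² / [n(n²−1)] = 1 − 6×112 / (9×80)
  = 1 − 672/720 = 1 − 0.9333 ≈ 0.067

0.067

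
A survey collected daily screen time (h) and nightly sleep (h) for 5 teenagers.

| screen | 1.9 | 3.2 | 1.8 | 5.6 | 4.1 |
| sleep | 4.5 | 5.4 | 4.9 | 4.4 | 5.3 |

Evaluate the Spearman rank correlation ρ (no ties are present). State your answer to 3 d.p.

Rank screen: 2, 3, 1, 5, 4
Rank sleep: 2, 5, 3, 1, 4
d = rank(screen) − rank(sleep): 0, -2, -2, 4, 0; Σd² = 24
ρ = 1 − 6Σd² / [n(n²−1)] = 1 − 6×24 / (5×24) = 1 − 144/120 ≈ -0.200

-0.200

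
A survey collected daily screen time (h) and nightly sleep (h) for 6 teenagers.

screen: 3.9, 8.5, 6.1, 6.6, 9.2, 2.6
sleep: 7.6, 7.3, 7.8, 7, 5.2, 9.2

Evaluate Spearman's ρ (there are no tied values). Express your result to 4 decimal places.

-0.8857

Rank screen: 2, 5, 3, 4, 6, 1
Rank sleep: 4, 3, 5, 2, 1, 6
d = rank(screen) − rank(sleep): -2, 2, -2, 2, 5, -5; Σd² = 66
ρ = 1 − 6Σd² / [n(n²−1)] = 1 − 6×66 / (6×35) = 1 − 396/210 ≈ -0.8857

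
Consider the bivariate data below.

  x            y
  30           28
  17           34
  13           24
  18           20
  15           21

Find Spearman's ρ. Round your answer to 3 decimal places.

0.100

Rank x: 5, 3, 1, 4, 2
Rank y: 4, 5, 3, 1, 2
d = rank(x) − rank(y): 1, -2, -2, 3, 0; Σd² = 18
ρ = 1 − 6Σd² / [n(n²−1)] = 1 − 6×18 / (5×24) = 1 − 108/120 ≈ 0.100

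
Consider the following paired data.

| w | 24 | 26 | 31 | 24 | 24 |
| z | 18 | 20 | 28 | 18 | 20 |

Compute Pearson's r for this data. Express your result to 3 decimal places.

n = 5, Σw = 129, Σz = 104, Σw² = 3365, Σz² = 2232, Σwz = 2732
nΣwz − ΣwΣz = 13660 − 13416 = 244
nΣw² − (Σw)² = 16825 − 16641 = 184; nΣz² − (Σz)² = 11160 − 10816 = 344
r = 244 / √(184 × 344) = 244 / 251.5870 ≈ 0.970

0.970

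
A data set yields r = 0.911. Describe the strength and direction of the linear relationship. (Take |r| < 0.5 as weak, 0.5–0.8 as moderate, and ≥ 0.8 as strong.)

r = 0.911 > 0 so the relationship is positive.
|r| = 0.911, which falls in the strong range.

strong positive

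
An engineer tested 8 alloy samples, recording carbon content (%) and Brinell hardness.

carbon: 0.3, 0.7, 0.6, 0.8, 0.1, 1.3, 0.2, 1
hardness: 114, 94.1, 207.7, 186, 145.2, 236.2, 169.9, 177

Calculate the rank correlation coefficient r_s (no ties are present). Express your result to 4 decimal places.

0.5476

Rank carbon: 3, 5, 4, 6, 1, 8, 2, 7
Rank hardness: 2, 1, 7, 6, 3, 8, 4, 5
d = rank(carbon) − rank(hardness): 1, 4, -3, 0, -2, 0, -2, 2; Σd² = 38
ρ = 1 − 6Σd² / [n(n²−1)] = 1 − 6×38 / (8×63) = 1 − 228/504 ≈ 0.5476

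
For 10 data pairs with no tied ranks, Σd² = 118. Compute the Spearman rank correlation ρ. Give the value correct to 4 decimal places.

0.2848

ρ = 1 − 6Σd² / [n(n²−1)] = 1 − 6×118 / (10×99)
  = 1 − 708/990 = 1 − 0.71515 ≈ 0.2848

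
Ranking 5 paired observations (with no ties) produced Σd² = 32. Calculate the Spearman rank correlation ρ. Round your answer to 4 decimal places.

ρ = 1 − 6Σd² / [n(n²−1)] = 1 − 6×32 / (5×24)
  = 1 − 192/120 = 1 − 1.60000 ≈ -0.6000

-0.6000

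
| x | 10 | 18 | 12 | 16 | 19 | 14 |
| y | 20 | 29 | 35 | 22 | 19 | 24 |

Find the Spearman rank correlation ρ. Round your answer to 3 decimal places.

-0.257

Rank x: 1, 5, 2, 4, 6, 3
Rank y: 2, 5, 6, 3, 1, 4
d = rank(x) − rank(y): -1, 0, -4, 1, 5, -1; Σd² = 44
ρ = 1 − 6Σd² / [n(n²−1)] = 1 − 6×44 / (6×35) = 1 − 264/210 ≈ -0.257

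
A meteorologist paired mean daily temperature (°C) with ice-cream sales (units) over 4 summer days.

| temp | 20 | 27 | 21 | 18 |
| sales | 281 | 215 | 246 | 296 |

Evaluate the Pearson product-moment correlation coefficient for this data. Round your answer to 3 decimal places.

-0.943

n = 4, Σx = 86, Σy = 1038, Σx² = 1894, Σy² = 273318, Σxy = 21919
nΣxy − ΣxΣy = 87676 − 89268 = -1592
nΣx² − (Σx)² = 7576 − 7396 = 180; nΣy² − (Σy)² = 1093272 − 1077444 = 15828
r = -1592 / √(180 × 15828) = -1592 / 1687.9100 ≈ -0.943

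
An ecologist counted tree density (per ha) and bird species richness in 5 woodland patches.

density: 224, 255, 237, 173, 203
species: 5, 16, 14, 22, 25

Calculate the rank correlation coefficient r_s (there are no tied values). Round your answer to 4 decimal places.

Rank density: 3, 5, 4, 1, 2
Rank species: 1, 3, 2, 4, 5
d = rank(density) − rank(species): 2, 2, 2, -3, -3; Σd² = 30
ρ = 1 − 6Σd² / [n(n²−1)] = 1 − 6×30 / (5×24) = 1 − 180/120 ≈ -0.5000

-0.5000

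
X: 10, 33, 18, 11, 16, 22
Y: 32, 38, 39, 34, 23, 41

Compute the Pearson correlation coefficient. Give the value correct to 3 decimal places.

n = 6, ΣX = 110, ΣY = 207, ΣX² = 2374, ΣY² = 7355, ΣXY = 3920
nΣXY − ΣXΣY = 23520 − 22770 = 750
nΣX² − (ΣX)² = 14244 − 12100 = 2144; nΣY² − (ΣY)² = 44130 − 42849 = 1281
r = 750 / √(2144 × 1281) = 750 / 1657.2459 ≈ 0.453

0.453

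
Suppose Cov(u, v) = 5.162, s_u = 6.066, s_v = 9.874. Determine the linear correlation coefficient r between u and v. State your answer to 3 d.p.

r = Cov(u,v) / (s_u · s_v) = 5.162 / (6.066 × 9.874)
  = 5.162 / 59.8957 ≈ 0.086

0.086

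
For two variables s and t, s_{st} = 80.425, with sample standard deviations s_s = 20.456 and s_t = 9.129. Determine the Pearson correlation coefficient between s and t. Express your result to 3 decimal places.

0.431

r = Cov(s,t) / (s_s · s_t) = 80.425 / (20.456 × 9.129)
  = 80.425 / 186.7428 ≈ 0.431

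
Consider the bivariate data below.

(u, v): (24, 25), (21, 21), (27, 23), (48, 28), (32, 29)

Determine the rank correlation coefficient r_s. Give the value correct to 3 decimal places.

0.800

Rank u: 2, 1, 3, 5, 4
Rank v: 3, 1, 2, 4, 5
d = rank(u) − rank(v): -1, 0, 1, 1, -1; Σd² = 4
ρ = 1 − 6Σd² / [n(n²−1)] = 1 − 6×4 / (5×24) = 1 − 24/120 ≈ 0.800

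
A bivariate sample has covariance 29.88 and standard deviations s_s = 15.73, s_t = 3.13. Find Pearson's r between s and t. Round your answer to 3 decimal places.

r = Cov(s,t) / (s_s · s_t) = 29.88 / (15.73 × 3.13)
  = 29.88 / 49.2349 ≈ 0.607

0.607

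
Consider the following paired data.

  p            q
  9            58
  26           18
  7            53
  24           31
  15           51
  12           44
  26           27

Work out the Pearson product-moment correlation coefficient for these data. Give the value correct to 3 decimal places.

-0.935

n = 7, Σp = 119, Σq = 282, Σp² = 2427, Σq² = 12724, Σpq = 4100
nΣpq − ΣpΣq = 28700 − 33558 = -4858
nΣp² − (Σp)² = 16989 − 14161 = 2828; nΣq² − (Σq)² = 89068 − 79524 = 9544
r = -4858 / √(2828 × 9544) = -4858 / 5195.2317 ≈ -0.935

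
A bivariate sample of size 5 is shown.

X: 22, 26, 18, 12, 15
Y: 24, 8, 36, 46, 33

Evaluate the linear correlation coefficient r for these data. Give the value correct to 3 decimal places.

-0.954

n = 5, ΣX = 93, ΣY = 147, ΣX² = 1853, ΣY² = 5141, ΣXY = 2431
nΣXY − ΣXΣY = 12155 − 13671 = -1516
nΣX² − (ΣX)² = 9265 − 8649 = 616; nΣY² − (ΣY)² = 25705 − 21609 = 4096
r = -1516 / √(616 × 4096) = -1516 / 1588.4382 ≈ -0.954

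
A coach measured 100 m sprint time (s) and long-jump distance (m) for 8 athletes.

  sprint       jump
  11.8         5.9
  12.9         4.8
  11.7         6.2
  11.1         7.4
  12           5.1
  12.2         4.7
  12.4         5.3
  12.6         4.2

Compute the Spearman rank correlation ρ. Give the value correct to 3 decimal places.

-0.833

Rank sprint: 3, 8, 2, 1, 4, 5, 6, 7
Rank jump: 6, 3, 7, 8, 4, 2, 5, 1
d = rank(sprint) − rank(jump): -3, 5, -5, -7, 0, 3, 1, 6; Σd² = 154
ρ = 1 − 6Σd² / [n(n²−1)] = 1 − 6×154 / (8×63) = 1 − 924/504 ≈ -0.833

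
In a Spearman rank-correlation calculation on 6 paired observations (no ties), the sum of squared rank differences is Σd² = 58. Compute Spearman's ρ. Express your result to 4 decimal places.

-0.6571

ρ = 1 − 6Σd² / [n(n²−1)] = 1 − 6×58 / (6×35)
  = 1 − 348/210 = 1 − 1.65714 ≈ -0.6571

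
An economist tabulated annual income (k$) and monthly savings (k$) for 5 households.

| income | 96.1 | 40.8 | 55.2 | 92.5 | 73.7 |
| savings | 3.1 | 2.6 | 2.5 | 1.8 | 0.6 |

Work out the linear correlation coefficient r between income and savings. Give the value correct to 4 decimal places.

n = 5, Σx = 358.3, Σy = 10.6, Σx² = 27934.83, Σy² = 26.22, Σxy = 752.71
nΣxy − ΣxΣy = 3763.55 − 3797.98 = -34.43
nΣx² − (Σx)² = 139674.15 − 128378.89 = 11295.26; nΣy² − (Σy)² = 131.1 − 112.36 = 18.74
r = -34.43 / √(11295.26 × 18.74) = -34.43 / 460.0795 ≈ -0.0748

-0.0748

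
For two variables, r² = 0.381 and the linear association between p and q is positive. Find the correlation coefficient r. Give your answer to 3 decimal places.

0.617

|r| = √0.381 = 0.617
The association is positive, so r = 0.617.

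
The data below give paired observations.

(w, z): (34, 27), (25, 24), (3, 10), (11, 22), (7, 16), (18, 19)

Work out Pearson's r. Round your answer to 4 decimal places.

0.8898

n = 6, Σw = 98, Σz = 118, Σw² = 2284, Σz² = 2506, Σwz = 2244
nΣwz − ΣwΣz = 13464 − 11564 = 1900
nΣw² − (Σw)² = 13704 − 9604 = 4100; nΣz² − (Σz)² = 15036 − 13924 = 1112
r = 1900 / √(4100 × 1112) = 1900 / 2135.2283 ≈ 0.8898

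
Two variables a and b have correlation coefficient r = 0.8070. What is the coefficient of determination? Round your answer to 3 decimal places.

0.651

r² = (0.8070)² = 0.651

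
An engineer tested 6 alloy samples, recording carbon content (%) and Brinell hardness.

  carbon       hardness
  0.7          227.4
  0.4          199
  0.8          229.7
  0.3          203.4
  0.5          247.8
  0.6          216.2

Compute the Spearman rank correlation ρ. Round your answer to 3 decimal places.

Rank carbon: 5, 2, 6, 1, 3, 4
Rank hardness: 4, 1, 5, 2, 6, 3
d = rank(carbon) − rank(hardness): 1, 1, 1, -1, -3, 1; Σd² = 14
ρ = 1 − 6Σd² / [n(n²−1)] = 1 − 6×14 / (6×35) = 1 − 84/210 ≈ 0.600

0.600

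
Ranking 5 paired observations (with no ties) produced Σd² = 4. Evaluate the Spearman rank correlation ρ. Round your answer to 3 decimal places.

0.800

ρ = 1 − 6Σd² / [n(n²−1)] = 1 − 6×4 / (5×24)
  = 1 − 24/120 = 1 − 0.2000 ≈ 0.800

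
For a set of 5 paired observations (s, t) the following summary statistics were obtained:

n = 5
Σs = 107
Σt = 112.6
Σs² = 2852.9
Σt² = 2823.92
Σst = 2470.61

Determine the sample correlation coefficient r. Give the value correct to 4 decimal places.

r = (nΣst − ΣsΣt) / √[(nΣs² − (Σs)²)(nΣt² − (Σt)²)]
Numerator: 5×2470.61 − 107×112.6 = 304.85
Denominator: √[(14264.5 − 11449)(14119.6 − 12678.76)] = √[2815.5 × 1440.84] = 2014.1214
r = 304.85 / 2014.1214 ≈ 0.1514

0.1514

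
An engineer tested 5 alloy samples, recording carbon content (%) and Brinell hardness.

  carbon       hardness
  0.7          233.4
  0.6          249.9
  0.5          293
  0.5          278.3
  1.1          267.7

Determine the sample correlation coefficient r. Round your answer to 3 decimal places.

-0.245

n = 5, Σx = 3.4, Σy = 1322.3, Σx² = 2.56, Σy² = 351888.75, Σxy = 893.44
nΣxy − ΣxΣy = 4467.2 − 4495.82 = -28.62
nΣx² − (Σx)² = 12.8 − 11.56 = 1.24; nΣy² − (Σy)² = 1759443.75 − 1748477.29 = 10966.46
r = -28.62 / √(1.24 × 10966.46) = -28.62 / 116.6122 ≈ -0.245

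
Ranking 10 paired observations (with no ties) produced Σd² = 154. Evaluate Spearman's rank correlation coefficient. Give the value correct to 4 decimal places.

0.0667

ρ = 1 − 6Σd² / [n(n²−1)] = 1 − 6×154 / (10×99)
  = 1 − 924/990 = 1 − 0.93333 ≈ 0.0667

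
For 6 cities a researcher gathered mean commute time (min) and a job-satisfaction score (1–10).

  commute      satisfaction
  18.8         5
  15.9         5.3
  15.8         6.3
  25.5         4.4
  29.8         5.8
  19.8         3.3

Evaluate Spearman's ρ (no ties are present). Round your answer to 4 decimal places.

Rank commute: 3, 2, 1, 5, 6, 4
Rank satisfaction: 3, 4, 6, 2, 5, 1
d = rank(commute) − rank(satisfaction): 0, -2, -5, 3, 1, 3; Σd² = 48
ρ = 1 − 6Σd² / [n(n²−1)] = 1 − 6×48 / (6×35) = 1 − 288/210 ≈ -0.3714

-0.3714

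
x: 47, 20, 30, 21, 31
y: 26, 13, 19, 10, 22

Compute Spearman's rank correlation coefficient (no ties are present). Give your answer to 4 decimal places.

Rank x: 5, 1, 3, 2, 4
Rank y: 5, 2, 3, 1, 4
d = rank(x) − rank(y): 0, -1, 0, 1, 0; Σd² = 2
ρ = 1 − 6Σd² / [n(n²−1)] = 1 − 6×2 / (5×24) = 1 − 12/120 ≈ 0.9000

0.9000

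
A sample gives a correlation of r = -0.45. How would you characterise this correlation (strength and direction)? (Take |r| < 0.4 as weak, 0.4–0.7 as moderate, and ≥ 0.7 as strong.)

moderate negative

r = -0.45 < 0 so the relationship is negative.
|r| = 0.45, which falls in the moderate range.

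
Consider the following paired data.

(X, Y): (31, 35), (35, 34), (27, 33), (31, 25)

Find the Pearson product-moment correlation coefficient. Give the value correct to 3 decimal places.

n = 4, ΣX = 124, ΣY = 127, ΣX² = 3876, ΣY² = 4095, ΣXY = 3941
nΣXY − ΣXΣY = 15764 − 15748 = 16
nΣX² − (ΣX)² = 15504 − 15376 = 128; nΣY² − (ΣY)² = 16380 − 16129 = 251
r = 16 / √(128 × 251) = 16 / 179.2429 ≈ 0.089

0.089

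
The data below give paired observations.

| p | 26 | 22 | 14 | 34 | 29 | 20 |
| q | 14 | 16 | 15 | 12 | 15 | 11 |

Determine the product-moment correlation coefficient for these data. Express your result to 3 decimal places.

-0.246

n = 6, Σp = 145, Σq = 83, Σp² = 3753, Σq² = 1167, Σpq = 1989
nΣpq − ΣpΣq = 11934 − 12035 = -101
nΣp² − (Σp)² = 22518 − 21025 = 1493; nΣq² − (Σq)² = 7002 − 6889 = 113
r = -101 / √(1493 × 113) = -101 / 410.7420 ≈ -0.246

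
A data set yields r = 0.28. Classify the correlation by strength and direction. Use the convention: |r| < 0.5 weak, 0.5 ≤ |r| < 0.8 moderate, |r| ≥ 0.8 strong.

weak positive

r = 0.28 > 0 so the relationship is positive.
|r| = 0.28, which falls in the weak range.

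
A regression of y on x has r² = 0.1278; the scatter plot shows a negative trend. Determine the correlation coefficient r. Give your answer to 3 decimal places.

-0.357

|r| = √0.1278 = 0.357
The association is negative, so r = −0.357.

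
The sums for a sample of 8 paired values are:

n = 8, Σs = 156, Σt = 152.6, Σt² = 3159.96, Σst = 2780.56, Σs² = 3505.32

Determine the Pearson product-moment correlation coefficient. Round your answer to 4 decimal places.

-0.5744

r = (nΣst − ΣsΣt) / √[(nΣs² − (Σs)²)(nΣt² − (Σt)²)]
Numerator: 8×2780.56 − 156×152.6 = -1561.12
Denominator: √[(28042.56 − 24336)(25279.68 − 23286.76)] = √[3706.56 × 1992.92] = 2717.8811
r = -1561.12 / 2717.8811 ≈ -0.5744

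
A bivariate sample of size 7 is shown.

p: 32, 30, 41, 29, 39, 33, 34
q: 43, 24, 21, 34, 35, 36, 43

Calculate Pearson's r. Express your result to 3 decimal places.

-0.289

n = 7, Σp = 238, Σq = 236, Σp² = 8212, Σq² = 8392, Σpq = 7958
nΣpq − ΣpΣq = 55706 − 56168 = -462
nΣp² − (Σp)² = 57484 − 56644 = 840; nΣq² − (Σq)² = 58744 − 55696 = 3048
r = -462 / √(840 × 3048) = -462 / 1600.1000 ≈ -0.289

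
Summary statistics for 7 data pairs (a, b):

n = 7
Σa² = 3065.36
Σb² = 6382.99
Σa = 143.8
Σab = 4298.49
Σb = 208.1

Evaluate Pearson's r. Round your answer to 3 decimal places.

r = (nΣab − ΣaΣb) / √[(nΣa² − (Σa)²)(nΣb² − (Σb)²)]
Numerator: 7×4298.49 − 143.8×208.1 = 164.65
Denominator: √[(21457.52 − 20678.44)(44680.93 − 43305.61)] = √[779.08 × 1375.32] = 1035.1253
r = 164.65 / 1035.1253 ≈ 0.159

0.159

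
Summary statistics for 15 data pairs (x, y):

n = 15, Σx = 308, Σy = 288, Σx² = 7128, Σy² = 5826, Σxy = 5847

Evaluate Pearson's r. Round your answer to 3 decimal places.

r = (nΣxy − ΣxΣy) / √[(nΣx² − (Σx)²)(nΣy² − (Σy)²)]
Numerator: 15×5847 − 308×288 = -999
Denominator: √[(106920 − 94864)(87390 − 82944)] = √[12056 × 4446] = 7321.2687
r = -999 / 7321.2687 ≈ -0.136

-0.136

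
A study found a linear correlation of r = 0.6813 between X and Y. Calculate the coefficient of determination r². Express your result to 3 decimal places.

0.464

r² = (0.6813)² = 0.464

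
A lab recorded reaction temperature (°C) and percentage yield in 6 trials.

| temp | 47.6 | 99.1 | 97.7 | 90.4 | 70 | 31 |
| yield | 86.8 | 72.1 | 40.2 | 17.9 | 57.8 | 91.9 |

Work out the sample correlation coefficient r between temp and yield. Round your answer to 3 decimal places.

n = 6, Σx = 435.8, Σy = 366.7, Σx² = 35665.02, Σy² = 26455.55, Σxy = 23717.39
nΣxy − ΣxΣy = 142304.34 − 159807.86 = -17503.52
nΣx² − (Σx)² = 213990.12 − 189921.64 = 24068.48; nΣy² − (Σy)² = 158733.3 − 134468.89 = 24264.41
r = -17503.52 / √(24068.48 × 24264.41) = -17503.52 / 24166.2464 ≈ -0.724

-0.724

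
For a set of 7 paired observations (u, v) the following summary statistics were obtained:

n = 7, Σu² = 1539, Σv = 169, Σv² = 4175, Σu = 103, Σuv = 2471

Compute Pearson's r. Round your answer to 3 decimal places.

r = (nΣuv − ΣuΣv) / √[(nΣu² − (Σu)²)(nΣv² − (Σv)²)]
Numerator: 7×2471 − 103×169 = -110
Denominator: √[(10773 − 10609)(29225 − 28561)] = √[164 × 664] = 329.9939
r = -110 / 329.9939 ≈ -0.333

-0.333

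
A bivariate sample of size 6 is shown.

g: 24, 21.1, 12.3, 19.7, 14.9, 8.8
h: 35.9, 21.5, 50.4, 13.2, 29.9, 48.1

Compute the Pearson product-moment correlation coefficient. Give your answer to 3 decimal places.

n = 6, Σg = 100.8, Σh = 199, Σg² = 1860.04, Σh² = 7673.08, Σgh = 3064
nΣgh − ΣgΣh = 18384 − 20059.2 = -1675.2
nΣg² − (Σg)² = 11160.24 − 10160.64 = 999.6; nΣh² − (Σh)² = 46038.48 − 39601 = 6437.48
r = -1675.2 / √(999.6 × 6437.48) = -1675.2 / 2536.7115 ≈ -0.660

-0.660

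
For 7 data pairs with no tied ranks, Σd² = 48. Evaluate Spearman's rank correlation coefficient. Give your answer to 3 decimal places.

0.143

ρ = 1 − 6Σd² / [n(n²−1)] = 1 − 6×48 / (7×48)
  = 1 − 288/336 = 1 − 0.8571 ≈ 0.143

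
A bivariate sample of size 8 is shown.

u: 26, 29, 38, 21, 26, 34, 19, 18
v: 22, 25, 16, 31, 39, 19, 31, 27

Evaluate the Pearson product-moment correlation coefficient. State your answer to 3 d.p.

n = 8, Σu = 211, Σv = 210, Σu² = 5919, Σv² = 5898, Σuv = 5291
nΣuv − ΣuΣv = 42328 − 44310 = -1982
nΣu² − (Σu)² = 47352 − 44521 = 2831; nΣv² − (Σv)² = 47184 − 44100 = 3084
r = -1982 / √(2831 × 3084) = -1982 / 2954.7934 ≈ -0.671

-0.671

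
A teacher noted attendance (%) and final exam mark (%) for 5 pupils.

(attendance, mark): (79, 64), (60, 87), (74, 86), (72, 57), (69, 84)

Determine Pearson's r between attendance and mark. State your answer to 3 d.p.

n = 5, Σx = 354, Σy = 378, Σx² = 25262, Σy² = 29366, Σxy = 26540
nΣxy − ΣxΣy = 132700 − 133812 = -1112
nΣx² − (Σx)² = 126310 − 125316 = 994; nΣy² − (Σy)² = 146830 − 142884 = 3946
r = -1112 / √(994 × 3946) = -1112 / 1980.4858 ≈ -0.561

-0.561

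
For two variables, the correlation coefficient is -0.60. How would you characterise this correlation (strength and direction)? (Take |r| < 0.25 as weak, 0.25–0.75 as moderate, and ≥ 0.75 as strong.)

r = -0.60 < 0 so the relationship is negative.
|r| = 0.60, which falls in the moderate range.

moderate negative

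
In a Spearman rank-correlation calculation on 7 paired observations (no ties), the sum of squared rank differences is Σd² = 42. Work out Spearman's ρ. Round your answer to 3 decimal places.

0.250

ρ = 1 − 6Σd² / [n(n²−1)] = 1 − 6×42 / (7×48)
  = 1 − 252/336 = 1 − 0.7500 ≈ 0.250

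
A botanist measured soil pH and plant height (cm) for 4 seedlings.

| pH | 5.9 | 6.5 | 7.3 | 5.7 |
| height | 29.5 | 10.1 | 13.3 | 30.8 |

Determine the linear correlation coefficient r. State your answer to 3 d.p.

n = 4, Σx = 25.4, Σy = 83.7, Σx² = 162.84, Σy² = 2097.79, Σxy = 512.35
nΣxy − ΣxΣy = 2049.4 − 2125.98 = -76.58
nΣx² − (Σx)² = 651.36 − 645.16 = 6.2; nΣy² − (Σy)² = 8391.16 − 7005.69 = 1385.47
r = -76.58 / √(6.2 × 1385.47) = -76.58 / 92.6818 ≈ -0.826

-0.826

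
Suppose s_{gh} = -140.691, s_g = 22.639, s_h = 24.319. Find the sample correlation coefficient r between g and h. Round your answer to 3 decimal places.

-0.256

r = Cov(g,h) / (s_g · s_h) = -140.691 / (22.639 × 24.319)
  = -140.691 / 550.5578 ≈ -0.256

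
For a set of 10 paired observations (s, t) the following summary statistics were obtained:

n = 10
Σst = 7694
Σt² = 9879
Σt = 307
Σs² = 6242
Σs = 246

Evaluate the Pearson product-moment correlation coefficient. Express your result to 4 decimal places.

0.4822

r = (nΣst − ΣsΣt) / √[(nΣs² − (Σs)²)(nΣt² − (Σt)²)]
Numerator: 10×7694 − 246×307 = 1418
Denominator: √[(62420 − 60516)(98790 − 94249)] = √[1904 × 4541] = 2940.4190
r = 1418 / 2940.4190 ≈ 0.4822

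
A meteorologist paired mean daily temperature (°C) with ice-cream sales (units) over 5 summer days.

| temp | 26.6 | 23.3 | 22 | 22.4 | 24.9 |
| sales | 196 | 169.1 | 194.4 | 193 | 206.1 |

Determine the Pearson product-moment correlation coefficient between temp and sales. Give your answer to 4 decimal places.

0.3126

n = 5, Σx = 119.2, Σy = 958.6, Σx² = 2856.22, Σy² = 184528.38, Σxy = 22885.52
nΣxy − ΣxΣy = 114427.6 − 114265.12 = 162.48
nΣx² − (Σx)² = 14281.1 − 14208.64 = 72.46; nΣy² − (Σy)² = 922641.9 − 918913.96 = 3727.94
r = 162.48 / √(72.46 × 3727.94) = 162.48 / 519.7370 ≈ 0.3126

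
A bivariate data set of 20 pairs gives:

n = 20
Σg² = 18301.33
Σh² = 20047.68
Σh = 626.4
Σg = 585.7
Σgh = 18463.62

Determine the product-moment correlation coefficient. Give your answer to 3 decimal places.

0.170

r = (nΣgh − ΣgΣh) / √[(nΣg² − (Σg)²)(nΣh² − (Σh)²)]
Numerator: 20×18463.62 − 585.7×626.4 = 2389.92
Denominator: √[(366026.6 − 343044.49)(400953.6 − 392376.96)] = √[22982.11 × 8576.64] = 14039.5614
r = 2389.92 / 14039.5614 ≈ 0.170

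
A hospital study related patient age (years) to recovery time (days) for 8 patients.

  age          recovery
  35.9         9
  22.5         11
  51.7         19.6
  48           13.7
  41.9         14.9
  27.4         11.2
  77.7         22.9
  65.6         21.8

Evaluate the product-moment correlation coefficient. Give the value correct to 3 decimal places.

n = 8, Σx = 370.7, Σy = 124.1, Σx² = 19618.97, Σy² = 2120.95, Σxy = 6382.12
nΣxy − ΣxΣy = 51056.96 − 46003.87 = 5053.09
nΣx² − (Σx)² = 156951.76 − 137418.49 = 19533.27; nΣy² − (Σy)² = 16967.6 − 15400.81 = 1566.79
r = 5053.09 / √(19533.27 × 1566.79) = 5053.09 / 5532.1363 ≈ 0.913

0.913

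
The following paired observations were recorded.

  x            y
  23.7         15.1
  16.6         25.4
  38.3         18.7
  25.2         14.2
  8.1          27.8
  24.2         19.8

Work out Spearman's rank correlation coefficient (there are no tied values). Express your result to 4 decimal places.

Rank x: 3, 2, 6, 5, 1, 4
Rank y: 2, 5, 3, 1, 6, 4
d = rank(x) − rank(y): 1, -3, 3, 4, -5, 0; Σd² = 60
ρ = 1 − 6Σd² / [n(n²−1)] = 1 − 6×60 / (6×35) = 1 − 360/210 ≈ -0.7143

-0.7143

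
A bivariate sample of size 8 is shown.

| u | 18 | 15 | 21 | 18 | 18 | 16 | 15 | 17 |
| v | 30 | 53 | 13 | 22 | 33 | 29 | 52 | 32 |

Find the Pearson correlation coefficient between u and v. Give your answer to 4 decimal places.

n = 8, Σu = 138, Σv = 264, Σu² = 2408, Σv² = 10020, Σuv = 4386
nΣuv − ΣuΣv = 35088 − 36432 = -1344
nΣu² − (Σu)² = 19264 − 19044 = 220; nΣv² − (Σv)² = 80160 − 69696 = 10464
r = -1344 / √(220 × 10464) = -1344 / 1517.2607 ≈ -0.8858

-0.8858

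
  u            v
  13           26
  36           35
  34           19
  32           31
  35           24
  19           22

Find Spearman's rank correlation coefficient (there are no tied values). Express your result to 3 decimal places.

0.257

Rank u: 1, 6, 4, 3, 5, 2
Rank v: 4, 6, 1, 5, 3, 2
d = rank(u) − rank(v): -3, 0, 3, -2, 2, 0; Σd² = 26
ρ = 1 − 6Σd² / [n(n²−1)] = 1 − 6×26 / (6×35) = 1 − 156/210 ≈ 0.257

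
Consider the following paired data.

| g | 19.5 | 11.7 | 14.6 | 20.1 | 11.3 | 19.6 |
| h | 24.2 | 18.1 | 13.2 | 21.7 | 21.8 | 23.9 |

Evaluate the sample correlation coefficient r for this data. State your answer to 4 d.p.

0.5185

n = 6, Σg = 96.8, Σh = 122.9, Σg² = 1646.16, Σh² = 2604.83, Σgh = 2027.34
nΣgh − ΣgΣh = 12164.04 − 11896.72 = 267.32
nΣg² − (Σg)² = 9876.96 − 9370.24 = 506.72; nΣh² − (Σh)² = 15628.98 − 15104.41 = 524.57
r = 267.32 / √(506.72 × 524.57) = 267.32 / 515.5678 ≈ 0.5185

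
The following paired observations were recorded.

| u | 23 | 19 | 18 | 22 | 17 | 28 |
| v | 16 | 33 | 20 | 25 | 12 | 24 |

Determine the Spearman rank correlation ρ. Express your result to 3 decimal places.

Rank u: 5, 3, 2, 4, 1, 6
Rank v: 2, 6, 3, 5, 1, 4
d = rank(u) − rank(v): 3, -3, -1, -1, 0, 2; Σd² = 24
ρ = 1 − 6Σd² / [n(n²−1)] = 1 − 6×24 / (6×35) = 1 − 144/210 ≈ 0.314

0.314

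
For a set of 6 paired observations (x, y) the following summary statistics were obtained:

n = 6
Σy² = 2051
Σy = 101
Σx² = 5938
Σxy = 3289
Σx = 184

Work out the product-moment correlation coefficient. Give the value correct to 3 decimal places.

0.595

r = (nΣxy − ΣxΣy) / √[(nΣx² − (Σx)²)(nΣy² − (Σy)²)]
Numerator: 6×3289 − 184×101 = 1150
Denominator: √[(35628 − 33856)(12306 − 10201)] = √[1772 × 2105] = 1931.3363
r = 1150 / 1931.3363 ≈ 0.595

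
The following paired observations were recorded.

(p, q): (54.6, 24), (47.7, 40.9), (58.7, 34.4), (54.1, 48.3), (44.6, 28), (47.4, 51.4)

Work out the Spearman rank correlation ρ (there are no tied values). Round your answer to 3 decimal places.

-0.257

Rank p: 5, 3, 6, 4, 1, 2
Rank q: 1, 4, 3, 5, 2, 6
d = rank(p) − rank(q): 4, -1, 3, -1, -1, -4; Σd² = 44
ρ = 1 − 6Σd² / [n(n²−1)] = 1 − 6×44 / (6×35) = 1 − 264/210 ≈ -0.257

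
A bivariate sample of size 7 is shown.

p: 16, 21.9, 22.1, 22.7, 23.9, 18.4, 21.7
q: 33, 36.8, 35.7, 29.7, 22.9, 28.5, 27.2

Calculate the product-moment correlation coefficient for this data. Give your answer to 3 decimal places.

-0.265

n = 7, Σp = 146.7, Σq = 213.8, Σp² = 3119.97, Σq² = 6676.32, Σpq = 4459.03
nΣpq − ΣpΣq = 31213.21 − 31364.46 = -151.25
nΣp² − (Σp)² = 21839.79 − 21520.89 = 318.9; nΣq² − (Σq)² = 46734.24 − 45710.44 = 1023.8
r = -151.25 / √(318.9 × 1023.8) = -151.25 / 571.3929 ≈ -0.265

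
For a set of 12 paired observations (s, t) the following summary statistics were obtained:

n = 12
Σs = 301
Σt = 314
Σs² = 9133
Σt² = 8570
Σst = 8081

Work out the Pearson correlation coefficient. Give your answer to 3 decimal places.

r = (nΣst − ΣsΣt) / √[(nΣs² − (Σs)²)(nΣt² − (Σt)²)]
Numerator: 12×8081 − 301×314 = 2458
Denominator: √[(109596 − 90601)(102840 − 98596)] = √[18995 × 4244] = 8978.5734
r = 2458 / 8978.5734 ≈ 0.274

0.274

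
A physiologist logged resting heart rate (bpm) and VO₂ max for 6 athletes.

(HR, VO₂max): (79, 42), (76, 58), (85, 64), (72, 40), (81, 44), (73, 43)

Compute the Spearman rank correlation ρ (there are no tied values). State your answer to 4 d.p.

Rank HR: 4, 3, 6, 1, 5, 2
Rank VO₂max: 2, 5, 6, 1, 4, 3
d = rank(HR) − rank(VO₂max): 2, -2, 0, 0, 1, -1; Σd² = 10
ρ = 1 − 6Σd² / [n(n²−1)] = 1 − 6×10 / (6×35) = 1 − 60/210 ≈ 0.7143

0.7143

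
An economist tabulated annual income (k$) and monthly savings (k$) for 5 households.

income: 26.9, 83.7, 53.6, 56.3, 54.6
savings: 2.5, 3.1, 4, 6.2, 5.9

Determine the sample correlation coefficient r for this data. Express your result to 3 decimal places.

0.138

n = 5, Σx = 275.1, Σy = 21.7, Σx² = 16753.11, Σy² = 105.11, Σxy = 1212.32
nΣxy − ΣxΣy = 6061.6 − 5969.67 = 91.93
nΣx² − (Σx)² = 83765.55 − 75680.01 = 8085.54; nΣy² − (Σy)² = 525.55 − 470.89 = 54.66
r = 91.93 / √(8085.54 × 54.66) = 91.93 / 664.7974 ≈ 0.138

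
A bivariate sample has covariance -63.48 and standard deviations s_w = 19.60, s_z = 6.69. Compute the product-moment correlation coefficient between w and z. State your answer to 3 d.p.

r = Cov(w,z) / (s_w · s_z) = -63.48 / (19.60 × 6.69)
  = -63.48 / 131.1240 ≈ -0.484

-0.484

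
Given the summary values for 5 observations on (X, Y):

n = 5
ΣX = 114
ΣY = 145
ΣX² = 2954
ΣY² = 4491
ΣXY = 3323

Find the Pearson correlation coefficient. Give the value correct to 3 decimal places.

r = (nΣXY − ΣXΣY) / √[(nΣX² − (ΣX)²)(nΣY² − (ΣY)²)]
Numerator: 5×3323 − 114×145 = 85
Denominator: √[(14770 − 12996)(22455 − 21025)] = √[1774 × 1430] = 1592.7398
r = 85 / 1592.7398 ≈ 0.053

0.053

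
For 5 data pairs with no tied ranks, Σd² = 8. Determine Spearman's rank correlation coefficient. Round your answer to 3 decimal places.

0.600

ρ = 1 − 6Σd² / [n(n²−1)] = 1 − 6×8 / (5×24)
  = 1 − 48/120 = 1 − 0.4000 ≈ 0.600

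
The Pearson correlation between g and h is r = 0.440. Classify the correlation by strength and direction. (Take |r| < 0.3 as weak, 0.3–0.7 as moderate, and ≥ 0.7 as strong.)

r = 0.440 > 0 so the relationship is positive.
|r| = 0.440, which falls in the moderate range.

moderate positive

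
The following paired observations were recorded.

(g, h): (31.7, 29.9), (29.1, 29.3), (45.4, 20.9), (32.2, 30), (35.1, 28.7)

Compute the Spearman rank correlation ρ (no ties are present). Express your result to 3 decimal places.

-0.600

Rank g: 2, 1, 5, 3, 4
Rank h: 4, 3, 1, 5, 2
d = rank(g) − rank(h): -2, -2, 4, -2, 2; Σd² = 32
ρ = 1 − 6Σd² / [n(n²−1)] = 1 − 6×32 / (5×24) = 1 − 192/120 ≈ -0.600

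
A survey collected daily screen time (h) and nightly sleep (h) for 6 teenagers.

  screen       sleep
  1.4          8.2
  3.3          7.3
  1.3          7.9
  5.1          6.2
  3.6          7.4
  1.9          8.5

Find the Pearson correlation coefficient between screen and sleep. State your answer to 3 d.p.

n = 6, Σx = 16.6, Σy = 45.5, Σx² = 57.12, Σy² = 348.39, Σxy = 120.25
nΣxy − ΣxΣy = 721.5 − 755.3 = -33.8
nΣx² − (Σx)² = 342.72 − 275.56 = 67.16; nΣy² − (Σy)² = 2090.34 − 2070.25 = 20.09
r = -33.8 / √(67.16 × 20.09) = -33.8 / 36.7321 ≈ -0.920

-0.920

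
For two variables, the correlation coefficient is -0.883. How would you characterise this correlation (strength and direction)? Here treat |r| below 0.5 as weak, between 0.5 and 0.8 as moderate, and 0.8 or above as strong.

strong negative

r = -0.883 < 0 so the relationship is negative.
|r| = 0.883, which falls in the strong range.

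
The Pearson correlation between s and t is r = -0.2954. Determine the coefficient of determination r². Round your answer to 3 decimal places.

0.087

r² = (-0.2954)² = 0.087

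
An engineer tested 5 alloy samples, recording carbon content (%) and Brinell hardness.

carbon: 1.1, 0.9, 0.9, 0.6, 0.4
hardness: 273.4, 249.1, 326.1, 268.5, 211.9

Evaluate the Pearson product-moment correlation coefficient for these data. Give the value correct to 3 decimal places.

0.601

n = 5, Σx = 3.9, Σy = 1329, Σx² = 3.35, Σy² = 360133.44, Σxy = 1064.28
nΣxy − ΣxΣy = 5321.4 − 5183.1 = 138.3
nΣx² − (Σx)² = 16.75 − 15.21 = 1.54; nΣy² − (Σy)² = 1800667.2 − 1766241 = 34426.2
r = 138.3 / √(1.54 × 34426.2) = 138.3 / 230.2528 ≈ 0.601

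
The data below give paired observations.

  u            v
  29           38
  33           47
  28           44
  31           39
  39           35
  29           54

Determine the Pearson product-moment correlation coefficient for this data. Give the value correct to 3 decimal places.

-0.495

n = 6, Σu = 189, Σv = 257, Σu² = 6037, Σv² = 11251, Σuv = 8025
nΣuv − ΣuΣv = 48150 − 48573 = -423
nΣu² − (Σu)² = 36222 − 35721 = 501; nΣv² − (Σv)² = 67506 − 66049 = 1457
r = -423 / √(501 × 1457) = -423 / 854.3752 ≈ -0.495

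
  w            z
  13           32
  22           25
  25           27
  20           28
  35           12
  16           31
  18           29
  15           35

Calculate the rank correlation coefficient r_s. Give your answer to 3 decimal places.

Rank w: 1, 6, 7, 5, 8, 3, 4, 2
Rank z: 7, 2, 3, 4, 1, 6, 5, 8
d = rank(w) − rank(z): -6, 4, 4, 1, 7, -3, -1, -6; Σd² = 164
ρ = 1 − 6Σd² / [n(n²−1)] = 1 − 6×164 / (8×63) = 1 − 984/504 ≈ -0.952

-0.952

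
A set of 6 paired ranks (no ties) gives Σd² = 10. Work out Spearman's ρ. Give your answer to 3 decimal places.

0.714

ρ = 1 − 6Σd² / [n(n²−1)] = 1 − 6×10 / (6×35)
  = 1 − 60/210 = 1 − 0.2857 ≈ 0.714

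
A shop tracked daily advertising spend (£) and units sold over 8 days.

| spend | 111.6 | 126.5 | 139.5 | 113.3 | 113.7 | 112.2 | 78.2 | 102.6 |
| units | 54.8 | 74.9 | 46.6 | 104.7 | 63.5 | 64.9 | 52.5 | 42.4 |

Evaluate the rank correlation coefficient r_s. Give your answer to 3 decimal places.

0.333

Rank spend: 3, 7, 8, 5, 6, 4, 1, 2
Rank units: 4, 7, 2, 8, 5, 6, 3, 1
d = rank(spend) − rank(units): -1, 0, 6, -3, 1, -2, -2, 1; Σd² = 56
ρ = 1 − 6Σd² / [n(n²−1)] = 1 − 6×56 / (8×63) = 1 − 336/504 ≈ 0.333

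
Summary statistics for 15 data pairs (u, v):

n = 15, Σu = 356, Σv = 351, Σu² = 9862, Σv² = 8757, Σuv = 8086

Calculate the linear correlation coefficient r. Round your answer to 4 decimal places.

-0.2789

r = (nΣuv − ΣuΣv) / √[(nΣu² − (Σu)²)(nΣv² − (Σv)²)]
Numerator: 15×8086 − 356×351 = -3666
Denominator: √[(147930 − 126736)(131355 − 123201)] = √[21194 × 8154] = 13145.9452
r = -3666 / 13145.9452 ≈ -0.2789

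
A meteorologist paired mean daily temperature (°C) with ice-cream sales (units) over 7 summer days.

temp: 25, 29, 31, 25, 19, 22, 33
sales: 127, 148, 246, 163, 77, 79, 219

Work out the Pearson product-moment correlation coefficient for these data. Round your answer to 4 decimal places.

0.9096

n = 7, Σx = 184, Σy = 1059, Σx² = 4986, Σy² = 185249, Σxy = 29596
nΣxy − ΣxΣy = 207172 − 194856 = 12316
nΣx² − (Σx)² = 34902 − 33856 = 1046; nΣy² − (Σy)² = 1296743 − 1121481 = 175262
r = 12316 / √(1046 × 175262) = 12316 / 13539.7213 ≈ 0.9096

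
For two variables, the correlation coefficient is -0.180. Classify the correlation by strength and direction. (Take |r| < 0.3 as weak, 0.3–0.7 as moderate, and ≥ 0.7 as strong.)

weak negative

r = -0.180 < 0 so the relationship is negative.
|r| = 0.180, which falls in the weak range.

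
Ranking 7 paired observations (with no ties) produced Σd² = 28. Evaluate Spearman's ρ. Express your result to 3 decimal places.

0.500

ρ = 1 − 6Σd² / [n(n²−1)] = 1 − 6×28 / (7×48)
  = 1 − 168/336 = 1 − 0.5000 ≈ 0.500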